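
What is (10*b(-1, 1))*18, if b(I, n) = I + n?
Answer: 0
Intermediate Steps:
(10*b(-1, 1))*18 = (10*(-1 + 1))*18 = (10*0)*18 = 0*18 = 0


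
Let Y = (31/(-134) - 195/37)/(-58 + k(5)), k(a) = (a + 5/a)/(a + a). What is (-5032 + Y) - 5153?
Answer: -14492568625/1422946 ≈ -10185.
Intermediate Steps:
k(a) = (a + 5/a)/(2*a) (k(a) = (a + 5/a)/((2*a)) = (a + 5/a)*(1/(2*a)) = (a + 5/a)/(2*a))
Y = 136385/1422946 (Y = (31/(-134) - 195/37)/(-58 + (½)*(5 + 5²)/5²) = (31*(-1/134) - 195*1/37)/(-58 + (½)*(1/25)*(5 + 25)) = (-31/134 - 195/37)/(-58 + (½)*(1/25)*30) = -27277/(4958*(-58 + ⅗)) = -27277/(4958*(-287/5)) = -27277/4958*(-5/287) = 136385/1422946 ≈ 0.095847)
(-5032 + Y) - 5153 = (-5032 + 136385/1422946) - 5153 = -7160127887/1422946 - 5153 = -14492568625/1422946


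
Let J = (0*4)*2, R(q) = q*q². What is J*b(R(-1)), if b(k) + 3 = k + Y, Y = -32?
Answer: 0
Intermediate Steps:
R(q) = q³
b(k) = -35 + k (b(k) = -3 + (k - 32) = -3 + (-32 + k) = -35 + k)
J = 0 (J = 0*2 = 0)
J*b(R(-1)) = 0*(-35 + (-1)³) = 0*(-35 - 1) = 0*(-36) = 0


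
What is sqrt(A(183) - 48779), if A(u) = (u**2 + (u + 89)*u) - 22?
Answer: 4*sqrt(2154) ≈ 185.64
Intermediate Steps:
A(u) = -22 + u**2 + u*(89 + u) (A(u) = (u**2 + (89 + u)*u) - 22 = (u**2 + u*(89 + u)) - 22 = -22 + u**2 + u*(89 + u))
sqrt(A(183) - 48779) = sqrt((-22 + 2*183**2 + 89*183) - 48779) = sqrt((-22 + 2*33489 + 16287) - 48779) = sqrt((-22 + 66978 + 16287) - 48779) = sqrt(83243 - 48779) = sqrt(34464) = 4*sqrt(2154)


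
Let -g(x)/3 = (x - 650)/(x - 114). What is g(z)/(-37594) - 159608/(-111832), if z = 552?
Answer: 54752081291/38363436398 ≈ 1.4272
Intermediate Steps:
g(x) = -3*(-650 + x)/(-114 + x) (g(x) = -3*(x - 650)/(x - 114) = -3*(-650 + x)/(-114 + x))
g(z)/(-37594) - 159608/(-111832) = (3*(650 - 1*552)/(-114 + 552))/(-37594) - 159608/(-111832) = (3*(650 - 552)/438)*(-1/37594) - 159608*(-1/111832) = (3*(1/438)*98)*(-1/37594) + 19951/13979 = (49/73)*(-1/37594) + 19951/13979 = -49/2744362 + 19951/13979 = 54752081291/38363436398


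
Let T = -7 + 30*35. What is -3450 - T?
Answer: -4493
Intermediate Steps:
T = 1043 (T = -7 + 1050 = 1043)
-3450 - T = -3450 - 1*1043 = -3450 - 1043 = -4493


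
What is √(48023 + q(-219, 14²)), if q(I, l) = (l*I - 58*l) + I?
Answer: 2*I*√1622 ≈ 80.548*I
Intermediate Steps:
q(I, l) = I - 58*l + I*l (q(I, l) = (I*l - 58*l) + I = (-58*l + I*l) + I = I - 58*l + I*l)
√(48023 + q(-219, 14²)) = √(48023 + (-219 - 58*14² - 219*14²)) = √(48023 + (-219 - 58*196 - 219*196)) = √(48023 + (-219 - 11368 - 42924)) = √(48023 - 54511) = √(-6488) = 2*I*√1622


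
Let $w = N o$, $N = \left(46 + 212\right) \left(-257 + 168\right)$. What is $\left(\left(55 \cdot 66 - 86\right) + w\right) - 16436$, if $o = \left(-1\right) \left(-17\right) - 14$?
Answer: $-81778$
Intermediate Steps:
$N = -22962$ ($N = 258 \left(-89\right) = -22962$)
$o = 3$ ($o = 17 - 14 = 3$)
$w = -68886$ ($w = \left(-22962\right) 3 = -68886$)
$\left(\left(55 \cdot 66 - 86\right) + w\right) - 16436 = \left(\left(55 \cdot 66 - 86\right) - 68886\right) - 16436 = \left(\left(3630 - 86\right) - 68886\right) - 16436 = \left(3544 - 68886\right) - 16436 = -65342 - 16436 = -81778$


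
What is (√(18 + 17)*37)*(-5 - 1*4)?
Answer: -333*√35 ≈ -1970.1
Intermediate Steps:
(√(18 + 17)*37)*(-5 - 1*4) = (√35*37)*(-5 - 4) = (37*√35)*(-9) = -333*√35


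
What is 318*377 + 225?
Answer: 120111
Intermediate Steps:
318*377 + 225 = 119886 + 225 = 120111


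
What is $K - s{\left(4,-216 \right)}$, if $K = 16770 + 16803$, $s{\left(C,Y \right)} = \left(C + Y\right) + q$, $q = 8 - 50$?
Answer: $33827$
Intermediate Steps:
$q = -42$ ($q = 8 - 50 = -42$)
$s{\left(C,Y \right)} = -42 + C + Y$ ($s{\left(C,Y \right)} = \left(C + Y\right) - 42 = -42 + C + Y$)
$K = 33573$
$K - s{\left(4,-216 \right)} = 33573 - \left(-42 + 4 - 216\right) = 33573 - -254 = 33573 + 254 = 33827$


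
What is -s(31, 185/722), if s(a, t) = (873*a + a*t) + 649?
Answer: -20013799/722 ≈ -27720.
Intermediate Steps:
s(a, t) = 649 + 873*a + a*t
-s(31, 185/722) = -(649 + 873*31 + 31*(185/722)) = -(649 + 27063 + 31*(185*(1/722))) = -(649 + 27063 + 31*(185/722)) = -(649 + 27063 + 5735/722) = -1*20013799/722 = -20013799/722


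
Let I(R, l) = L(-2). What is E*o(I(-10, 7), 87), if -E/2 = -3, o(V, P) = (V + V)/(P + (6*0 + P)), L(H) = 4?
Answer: 8/29 ≈ 0.27586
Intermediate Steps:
I(R, l) = 4
o(V, P) = V/P (o(V, P) = (2*V)/(P + (0 + P)) = (2*V)/(P + P) = (2*V)/((2*P)) = (2*V)*(1/(2*P)) = V/P)
E = 6 (E = -2*(-3) = 6)
E*o(I(-10, 7), 87) = 6*(4/87) = 8/29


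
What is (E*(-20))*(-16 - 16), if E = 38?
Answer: 24320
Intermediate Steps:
(E*(-20))*(-16 - 16) = (38*(-20))*(-16 - 16) = -760*(-32) = 24320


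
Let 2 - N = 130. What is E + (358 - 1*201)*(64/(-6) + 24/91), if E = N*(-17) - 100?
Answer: 120868/273 ≈ 442.74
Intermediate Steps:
N = -128 (N = 2 - 1*130 = 2 - 130 = -128)
E = 2076 (E = -128*(-17) - 100 = 2176 - 100 = 2076)
E + (358 - 1*201)*(64/(-6) + 24/91) = 2076 + (358 - 1*201)*(64/(-6) + 24/91) = 2076 + (358 - 201)*(64*(-1/6) + 24*(1/91)) = 2076 + 157*(-32/3 + 24/91) = 2076 + 157*(-2840/273) = 2076 - 445880/273 = 120868/273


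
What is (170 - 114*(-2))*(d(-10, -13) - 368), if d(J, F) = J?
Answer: -150444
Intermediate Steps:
(170 - 114*(-2))*(d(-10, -13) - 368) = (170 - 114*(-2))*(-10 - 368) = (170 + 228)*(-378) = 398*(-378) = -150444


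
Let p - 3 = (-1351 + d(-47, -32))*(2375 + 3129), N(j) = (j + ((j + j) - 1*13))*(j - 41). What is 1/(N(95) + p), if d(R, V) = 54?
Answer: -1/7123997 ≈ -1.4037e-7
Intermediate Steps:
N(j) = (-41 + j)*(-13 + 3*j) (N(j) = (j + (2*j - 13))*(-41 + j) = (j + (-13 + 2*j))*(-41 + j) = (-13 + 3*j)*(-41 + j) = (-41 + j)*(-13 + 3*j))
p = -7138685 (p = 3 + (-1351 + 54)*(2375 + 3129) = 3 - 1297*5504 = 3 - 7138688 = -7138685)
1/(N(95) + p) = 1/((533 - 136*95 + 3*95**2) - 7138685) = 1/((533 - 12920 + 3*9025) - 7138685) = 1/((533 - 12920 + 27075) - 7138685) = 1/(14688 - 7138685) = 1/(-7123997) = -1/7123997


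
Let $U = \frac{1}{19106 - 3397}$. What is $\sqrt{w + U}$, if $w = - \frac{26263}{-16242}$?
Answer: $\frac{\sqrt{105268398615032802}}{255145578} \approx 1.2716$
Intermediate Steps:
$U = \frac{1}{15709} \approx 6.3658 \cdot 10^{-5}$
$w = \frac{26263}{16242}$ ($w = \left(-26263\right) \left(- \frac{1}{16242}\right) = \frac{26263}{16242} \approx 1.617$)
$\sqrt{w + U} = \sqrt{\frac{26263}{16242} + \frac{1}{15709}} = \sqrt{\frac{412581709}{255145578}} = \frac{\sqrt{105268398615032802}}{255145578}$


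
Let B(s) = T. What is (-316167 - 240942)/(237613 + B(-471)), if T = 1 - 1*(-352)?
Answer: -185703/79322 ≈ -2.3411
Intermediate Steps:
T = 353 (T = 1 + 352 = 353)
B(s) = 353
(-316167 - 240942)/(237613 + B(-471)) = (-316167 - 240942)/(237613 + 353) = -557109/237966 = -557109*1/237966 = -185703/79322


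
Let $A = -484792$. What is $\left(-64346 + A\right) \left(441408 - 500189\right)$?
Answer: $32278880778$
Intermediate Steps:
$\left(-64346 + A\right) \left(441408 - 500189\right) = \left(-64346 - 484792\right) \left(441408 - 500189\right) = \left(-549138\right) \left(-58781\right) = 32278880778$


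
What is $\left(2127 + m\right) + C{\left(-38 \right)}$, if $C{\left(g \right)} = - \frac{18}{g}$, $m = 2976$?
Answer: $\frac{96966}{19} \approx 5103.5$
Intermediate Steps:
$\left(2127 + m\right) + C{\left(-38 \right)} = \left(2127 + 2976\right) - \frac{18}{-38} = 5103 - - \frac{9}{19} = 5103 + \frac{9}{19} = \frac{96966}{19}$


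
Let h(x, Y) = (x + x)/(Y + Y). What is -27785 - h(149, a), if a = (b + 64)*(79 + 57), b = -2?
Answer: -234283269/8432 ≈ -27785.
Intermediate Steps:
a = 8432 (a = (-2 + 64)*(79 + 57) = 62*136 = 8432)
h(x, Y) = x/Y (h(x, Y) = (2*x)/((2*Y)) = (2*x)*(1/(2*Y)) = x/Y)
-27785 - h(149, a) = -27785 - 149/8432 = -234283269/8432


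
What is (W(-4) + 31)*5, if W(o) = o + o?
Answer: 115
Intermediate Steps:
W(o) = 2*o
(W(-4) + 31)*5 = (2*(-4) + 31)*5 = (-8 + 31)*5 = 23*5 = 115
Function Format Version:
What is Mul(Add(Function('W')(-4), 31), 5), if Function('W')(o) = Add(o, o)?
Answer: 115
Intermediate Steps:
Function('W')(o) = Mul(2, o)
Mul(Add(Function('W')(-4), 31), 5) = Mul(Add(Mul(2, -4), 31), 5) = Mul(Add(-8, 31), 5) = Mul(23, 5) = 115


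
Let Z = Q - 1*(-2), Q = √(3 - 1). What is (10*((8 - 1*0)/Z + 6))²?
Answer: 22800 - 11200*√2 ≈ 6960.8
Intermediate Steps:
Q = √2 ≈ 1.4142
Z = 2 + √2 (Z = √2 - 1*(-2) = √2 + 2 = 2 + √2 ≈ 3.4142)
(10*((8 - 1*0)/Z + 6))² = (10*((8 - 1*0)/(2 + √2) + 6))² = (10*((8 + 0)/(2 + √2) + 6))² = (10*(8/(2 + √2) + 6))² = (10*(6 + 8/(2 + √2)))² = (60 + 80/(2 + √2))²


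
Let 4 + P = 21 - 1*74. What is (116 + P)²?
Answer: 3481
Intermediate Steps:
P = -57 (P = -4 + (21 - 1*74) = -4 + (21 - 74) = -4 - 53 = -57)
(116 + P)² = (116 - 57)² = 59² = 3481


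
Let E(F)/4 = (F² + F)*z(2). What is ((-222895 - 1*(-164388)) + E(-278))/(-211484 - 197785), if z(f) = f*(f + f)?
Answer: -801895/136423 ≈ -5.8780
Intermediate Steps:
z(f) = 2*f² (z(f) = f*(2*f) = 2*f²)
E(F) = 32*F + 32*F² (E(F) = 4*((F² + F)*(2*2²)) = 4*((F + F²)*(2*4)) = 4*((F + F²)*8) = 4*(8*F + 8*F²) = 32*F + 32*F²)
((-222895 - 1*(-164388)) + E(-278))/(-211484 - 197785) = ((-222895 - 1*(-164388)) + 32*(-278)*(1 - 278))/(-211484 - 197785) = ((-222895 + 164388) + 32*(-278)*(-277))/(-409269) = (-58507 + 2464192)*(-1/409269) = 2405685*(-1/409269) = -801895/136423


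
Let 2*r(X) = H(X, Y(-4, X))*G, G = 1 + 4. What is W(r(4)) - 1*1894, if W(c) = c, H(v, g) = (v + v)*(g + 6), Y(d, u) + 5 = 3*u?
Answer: -1634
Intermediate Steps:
Y(d, u) = -5 + 3*u
G = 5
H(v, g) = 2*v*(6 + g) (H(v, g) = (2*v)*(6 + g) = 2*v*(6 + g))
r(X) = 5*X*(1 + 3*X) (r(X) = ((2*X*(6 + (-5 + 3*X)))*5)/2 = ((2*X*(1 + 3*X))*5)/2 = (10*X*(1 + 3*X))/2 = 5*X*(1 + 3*X))
W(r(4)) - 1*1894 = 5*4*(1 + 3*4) - 1*1894 = 5*4*(1 + 12) - 1894 = 5*4*13 - 1894 = 260 - 1894 = -1634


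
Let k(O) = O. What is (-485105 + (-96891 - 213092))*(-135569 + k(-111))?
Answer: 107877539840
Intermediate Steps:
(-485105 + (-96891 - 213092))*(-135569 + k(-111)) = (-485105 + (-96891 - 213092))*(-135569 - 111) = (-485105 - 309983)*(-135680) = -795088*(-135680) = 107877539840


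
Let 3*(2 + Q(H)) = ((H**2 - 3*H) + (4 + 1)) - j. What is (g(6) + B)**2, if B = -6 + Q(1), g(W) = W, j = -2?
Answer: 1/9 ≈ 0.11111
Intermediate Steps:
Q(H) = 1/3 - H + H**2/3 (Q(H) = -2 + (((H**2 - 3*H) + (4 + 1)) - 1*(-2))/3 = -2 + (((H**2 - 3*H) + 5) + 2)/3 = -2 + ((5 + H**2 - 3*H) + 2)/3 = -2 + (7 + H**2 - 3*H)/3 = -2 + (7/3 - H + H**2/3) = 1/3 - H + H**2/3)
B = -19/3 (B = -6 + (1/3 - 1*1 + (1/3)*1**2) = -6 + (1/3 - 1 + (1/3)*1) = -6 + (1/3 - 1 + 1/3) = -6 - 1/3 = -19/3 ≈ -6.3333)
(g(6) + B)**2 = (6 - 19/3)**2 = (-1/3)**2 = 1/9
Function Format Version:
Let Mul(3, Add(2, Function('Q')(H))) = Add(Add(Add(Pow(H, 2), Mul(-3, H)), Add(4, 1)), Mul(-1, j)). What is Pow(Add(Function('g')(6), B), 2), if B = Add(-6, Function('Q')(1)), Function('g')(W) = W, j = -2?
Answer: Rational(1, 9) ≈ 0.11111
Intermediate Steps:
Function('Q')(H) = Add(Rational(1, 3), Mul(-1, H), Mul(Rational(1, 3), Pow(H, 2))) (Function('Q')(H) = Add(-2, Mul(Rational(1, 3), Add(Add(Add(Pow(H, 2), Mul(-3, H)), Add(4, 1)), Mul(-1, -2)))) = Add(-2, Mul(Rational(1, 3), Add(Add(Add(Pow(H, 2), Mul(-3, H)), 5), 2))) = Add(-2, Mul(Rational(1, 3), Add(Add(5, Pow(H, 2), Mul(-3, H)), 2))) = Add(-2, Mul(Rational(1, 3), Add(7, Pow(H, 2), Mul(-3, H)))) = Add(-2, Add(Rational(7, 3), Mul(-1, H), Mul(Rational(1, 3), Pow(H, 2)))) = Add(Rational(1, 3), Mul(-1, H), Mul(Rational(1, 3), Pow(H, 2))))
B = Rational(-19, 3) (B = Add(-6, Add(Rational(1, 3), Mul(-1, 1), Mul(Rational(1, 3), Pow(1, 2)))) = Add(-6, Add(Rational(1, 3), -1, Mul(Rational(1, 3), 1))) = Add(-6, Add(Rational(1, 3), -1, Rational(1, 3))) = Add(-6, Rational(-1, 3)) = Rational(-19, 3) ≈ -6.3333)
Pow(Add(Function('g')(6), B), 2) = Pow(Add(6, Rational(-19, 3)), 2) = Pow(Rational(-1, 3), 2) = Rational(1, 9)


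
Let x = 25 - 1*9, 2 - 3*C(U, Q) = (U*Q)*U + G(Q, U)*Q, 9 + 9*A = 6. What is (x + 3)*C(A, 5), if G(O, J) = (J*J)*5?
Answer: -76/9 ≈ -8.4444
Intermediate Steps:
A = -1/3 (A = -1 + (1/9)*6 = -1 + 2/3 = -1/3 ≈ -0.33333)
G(O, J) = 5*J**2 (G(O, J) = J**2*5 = 5*J**2)
C(U, Q) = 2/3 - 2*Q*U**2 (C(U, Q) = 2/3 - ((U*Q)*U + (5*U**2)*Q)/3 = 2/3 - ((Q*U)*U + 5*Q*U**2)/3 = 2/3 - (Q*U**2 + 5*Q*U**2)/3 = 2/3 - 2*Q*U**2)
x = 16 (x = 25 - 9 = 16)
(x + 3)*C(A, 5) = (16 + 3)*(2/3 - 2*5*(-1/3)**2) = 19*(2/3 - 2*5*1/9) = 19*(2/3 - 10/9) = 19*(-4/9) = -76/9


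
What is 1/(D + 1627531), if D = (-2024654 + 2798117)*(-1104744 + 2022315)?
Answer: 1/709708845904 ≈ 1.4090e-12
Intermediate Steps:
D = 709707218373 (D = 773463*917571 = 709707218373)
1/(D + 1627531) = 1/(709707218373 + 1627531) = 1/709708845904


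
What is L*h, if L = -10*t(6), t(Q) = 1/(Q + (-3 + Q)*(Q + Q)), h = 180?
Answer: -300/7 ≈ -42.857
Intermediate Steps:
t(Q) = 1/(Q + 2*Q*(-3 + Q)) (t(Q) = 1/(Q + (-3 + Q)*(2*Q)) = 1/(Q + 2*Q*(-3 + Q)))
L = -5/21 (L = -10/(6*(-5 + 2*6)) = -5/(3*(-5 + 12)) = -5/(3*7) = -10*1/42 = -5/21 ≈ -0.23810)
L*h = -5/21*180 = -300/7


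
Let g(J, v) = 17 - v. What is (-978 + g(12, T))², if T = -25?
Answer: 876096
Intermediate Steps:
(-978 + g(12, T))² = (-978 + (17 - 1*(-25)))² = (-978 + (17 + 25))² = (-978 + 42)² = (-936)² = 876096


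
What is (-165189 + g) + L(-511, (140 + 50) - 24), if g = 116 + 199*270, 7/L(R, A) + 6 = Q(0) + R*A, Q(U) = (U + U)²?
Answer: -9445449383/84832 ≈ -1.1134e+5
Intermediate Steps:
Q(U) = 4*U² (Q(U) = (2*U)² = 4*U²)
L(R, A) = 7/(-6 + A*R) (L(R, A) = 7/(-6 + (4*0² + R*A)) = 7/(-6 + (4*0 + A*R)) = 7/(-6 + (0 + A*R)) = 7/(-6 + A*R))
g = 53846 (g = 116 + 53730 = 53846)
(-165189 + g) + L(-511, (140 + 50) - 24) = (-165189 + 53846) + 7/(-6 + ((140 + 50) - 24)*(-511)) = -111343 + 7/(-6 + (190 - 24)*(-511)) = -111343 + 7/(-6 + 166*(-511)) = -111343 + 7/(-6 - 84826) = -111343 + 7/(-84832) = -111343 + 7*(-1/84832) = -111343 - 7/84832 = -9445449383/84832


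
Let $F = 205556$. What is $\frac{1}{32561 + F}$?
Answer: $\frac{1}{238117} \approx 4.1996 \cdot 10^{-6}$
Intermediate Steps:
$\frac{1}{32561 + F} = \frac{1}{32561 + 205556} = \frac{1}{238117}$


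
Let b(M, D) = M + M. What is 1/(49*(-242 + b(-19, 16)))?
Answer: -1/13720 ≈ -7.2886e-5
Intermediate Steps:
b(M, D) = 2*M
1/(49*(-242 + b(-19, 16))) = 1/(49*(-242 + 2*(-19))) = 1/(49*(-242 - 38)) = 1/(49*(-280)) = 1/(-13720) = -1/13720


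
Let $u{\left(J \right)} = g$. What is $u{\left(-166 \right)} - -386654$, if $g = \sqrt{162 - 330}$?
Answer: $386654 + 2 i \sqrt{42} \approx 3.8665 \cdot 10^{5} + 12.961 i$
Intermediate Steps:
$g = 2 i \sqrt{42}$ ($g = \sqrt{-168} = 2 i \sqrt{42} \approx 12.961 i$)
$u{\left(J \right)} = 2 i \sqrt{42}$
$u{\left(-166 \right)} - -386654 = 2 i \sqrt{42} - -386654 = 2 i \sqrt{42} + 386654 = 386654 + 2 i \sqrt{42}$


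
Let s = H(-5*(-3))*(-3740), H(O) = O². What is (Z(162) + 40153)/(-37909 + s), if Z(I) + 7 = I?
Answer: -40308/879409 ≈ -0.045835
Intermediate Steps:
Z(I) = -7 + I
s = -841500 (s = (-5*(-3))²*(-3740) = 15²*(-3740) = 225*(-3740) = -841500)
(Z(162) + 40153)/(-37909 + s) = ((-7 + 162) + 40153)/(-37909 - 841500) = (155 + 40153)/(-879409) = 40308*(-1/879409) = -40308/879409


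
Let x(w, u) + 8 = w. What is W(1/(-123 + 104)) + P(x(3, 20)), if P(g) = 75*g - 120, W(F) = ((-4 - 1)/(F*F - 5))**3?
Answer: -2900247664555/5870966464 ≈ -494.00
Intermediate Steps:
x(w, u) = -8 + w
W(F) = -125/(-5 + F**2)**3 (W(F) = (-5/(F**2 - 5))**3 = (-5/(-5 + F**2))**3 = -125/(-5 + F**2)**3)
P(g) = -120 + 75*g
W(1/(-123 + 104)) + P(x(3, 20)) = -125/(-5 + (1/(-123 + 104))**2)**3 + (-120 + 75*(-8 + 3)) = -125/(-5 + (1/(-19))**2)**3 + (-120 + 75*(-5)) = -125/(-5 + (-1/19)**2)**3 + (-120 - 375) = -125/(-5 + 1/361)**3 - 495 = -125/(-1804/361)**3 - 495 = -125*(-47045881/5870966464) - 495 = 5880735125/5870966464 - 495 = -2900247664555/5870966464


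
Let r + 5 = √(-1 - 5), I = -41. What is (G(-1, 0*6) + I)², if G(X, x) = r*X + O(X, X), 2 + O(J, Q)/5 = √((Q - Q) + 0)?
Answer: (46 + I*√6)² ≈ 2110.0 + 225.35*I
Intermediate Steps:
O(J, Q) = -10 (O(J, Q) = -10 + 5*√((Q - Q) + 0) = -10 + 5*√(0 + 0) = -10 + 5*√0 = -10 + 5*0 = -10 + 0 = -10)
r = -5 + I*√6 (r = -5 + √(-1 - 5) = -5 + √(-6) = -5 + I*√6 ≈ -5.0 + 2.4495*I)
G(X, x) = -10 + X*(-5 + I*√6) (G(X, x) = (-5 + I*√6)*X - 10 = X*(-5 + I*√6) - 10 = -10 + X*(-5 + I*√6))
(G(-1, 0*6) + I)² = ((-10 - 1*(-1)*(5 - I*√6)) - 41)² = ((-10 + (5 - I*√6)) - 41)² = ((-5 - I*√6) - 41)² = (-46 - I*√6)²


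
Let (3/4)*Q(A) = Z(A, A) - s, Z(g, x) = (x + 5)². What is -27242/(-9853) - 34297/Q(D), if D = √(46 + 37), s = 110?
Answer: -561785759/163480976 - 514455*√83/16592 ≈ -285.92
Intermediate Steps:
D = √83 ≈ 9.1104
Z(g, x) = (5 + x)²
Q(A) = -440/3 + 4*(5 + A)²/3 (Q(A) = 4*((5 + A)² - 1*110)/3 = 4*((5 + A)² - 110)/3 = 4*(-110 + (5 + A)²)/3 = -440/3 + 4*(5 + A)²/3)
-27242/(-9853) - 34297/Q(D) = -27242/(-9853) - 34297/(-440/3 + 4*(5 + √83)²/3) = -27242*(-1/9853) - 34297/(-440/3 + 4*(5 + √83)²/3) = 27242/9853 - 34297/(-440/3 + 4*(5 + √83)²/3)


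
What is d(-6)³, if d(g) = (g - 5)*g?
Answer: 287496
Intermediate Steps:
d(g) = g*(-5 + g) (d(g) = (-5 + g)*g = g*(-5 + g))
d(-6)³ = (-6*(-5 - 6))³ = (-6*(-11))³ = 66³ = 287496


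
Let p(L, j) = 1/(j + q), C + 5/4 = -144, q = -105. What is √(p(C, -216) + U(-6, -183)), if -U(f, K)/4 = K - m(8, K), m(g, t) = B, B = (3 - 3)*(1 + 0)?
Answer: √75425691/321 ≈ 27.055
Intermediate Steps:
B = 0 (B = 0*1 = 0)
m(g, t) = 0
C = -581/4 (C = -5/4 - 144 = -581/4 ≈ -145.25)
p(L, j) = 1/(-105 + j) (p(L, j) = 1/(j - 105) = 1/(-105 + j))
U(f, K) = -4*K (U(f, K) = -4*(K - 1*0) = -4*(K + 0) = -4*K)
√(p(C, -216) + U(-6, -183)) = √(1/(-105 - 216) - 4*(-183)) = √(1/(-321) + 732) = √(-1/321 + 732) = √(234971/321) = √75425691/321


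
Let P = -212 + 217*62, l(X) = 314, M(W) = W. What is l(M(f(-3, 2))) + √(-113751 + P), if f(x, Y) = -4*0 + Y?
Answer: 314 + I*√100509 ≈ 314.0 + 317.03*I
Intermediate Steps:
f(x, Y) = Y (f(x, Y) = 0 + Y = Y)
P = 13242 (P = -212 + 13454 = 13242)
l(M(f(-3, 2))) + √(-113751 + P) = 314 + √(-113751 + 13242) = 314 + √(-100509) = 314 + I*√100509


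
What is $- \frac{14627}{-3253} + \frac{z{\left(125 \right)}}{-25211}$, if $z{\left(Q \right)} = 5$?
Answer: $\frac{368745032}{82011383} \approx 4.4963$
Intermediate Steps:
$- \frac{14627}{-3253} + \frac{z{\left(125 \right)}}{-25211} = - \frac{14627}{-3253} + \frac{5}{-25211} = \left(-14627\right) \left(- \frac{1}{3253}\right) + 5 \left(- \frac{1}{25211}\right) = \frac{14627}{3253} - \frac{5}{25211} = \frac{368745032}{82011383}$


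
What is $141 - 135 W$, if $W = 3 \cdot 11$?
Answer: $-4314$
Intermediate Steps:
$W = 33$
$141 - 135 W = 141 - 4455 = -4314$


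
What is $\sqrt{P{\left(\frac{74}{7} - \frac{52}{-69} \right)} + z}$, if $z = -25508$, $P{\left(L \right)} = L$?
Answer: $\frac{i \sqrt{5948093802}}{483} \approx 159.68 i$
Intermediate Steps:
$\sqrt{P{\left(\frac{74}{7} - \frac{52}{-69} \right)} + z} = \sqrt{\left(\frac{74}{7} - \frac{52}{-69}\right) - 25508} = \sqrt{\left(74 \cdot \frac{1}{7} - - \frac{52}{69}\right) - 25508} = \sqrt{\left(\frac{74}{7} + \frac{52}{69}\right) - 25508} = \sqrt{\frac{5470}{483} - 25508} = \sqrt{- \frac{12314894}{483}} = \frac{i \sqrt{5948093802}}{483}$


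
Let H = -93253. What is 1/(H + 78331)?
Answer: -1/14922 ≈ -6.7015e-5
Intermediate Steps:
1/(H + 78331) = 1/(-93253 + 78331) = 1/(-14922) = -1/14922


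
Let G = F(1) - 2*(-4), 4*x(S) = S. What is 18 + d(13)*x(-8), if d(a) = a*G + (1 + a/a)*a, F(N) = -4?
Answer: -138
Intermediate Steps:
x(S) = S/4
G = 4 (G = -4 - 2*(-4) = -4 + 8 = 4)
d(a) = 6*a (d(a) = a*4 + (1 + a/a)*a = 4*a + (1 + 1)*a = 4*a + 2*a = 6*a)
18 + d(13)*x(-8) = 18 + (6*13)*((1/4)*(-8)) = 18 + 78*(-2) = 18 - 156 = -138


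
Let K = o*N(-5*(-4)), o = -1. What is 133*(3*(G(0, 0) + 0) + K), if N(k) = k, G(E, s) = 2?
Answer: -1862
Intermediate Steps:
K = -20 (K = -(-5)*(-4) = -1*20 = -20)
133*(3*(G(0, 0) + 0) + K) = 133*(3*(2 + 0) - 20) = 133*(3*2 - 20) = 133*(6 - 20) = 133*(-14) = -1862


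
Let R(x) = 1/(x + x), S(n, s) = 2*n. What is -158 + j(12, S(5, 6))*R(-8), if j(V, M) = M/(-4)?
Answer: -5051/32 ≈ -157.84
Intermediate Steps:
R(x) = 1/(2*x)
j(V, M) = -M/4 (j(V, M) = M*(-¼) = -M/4)
-158 + j(12, S(5, 6))*R(-8) = -158 + (-5/2)*((½)/(-8)) = -158 + (-¼*10)*((½)*(-⅛)) = -158 - 5/2*(-1/16) = -158 + 5/32 = -5051/32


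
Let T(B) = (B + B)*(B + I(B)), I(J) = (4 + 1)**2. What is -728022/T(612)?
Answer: -121337/129948 ≈ -0.93373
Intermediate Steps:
I(J) = 25 (I(J) = 5**2 = 25)
T(B) = 2*B*(25 + B) (T(B) = (B + B)*(B + 25) = (2*B)*(25 + B) = 2*B*(25 + B))
-728022/T(612) = -728022*1/(1224*(25 + 612)) = -728022/(2*612*637) = -728022/779688 = -728022*1/779688 = -121337/129948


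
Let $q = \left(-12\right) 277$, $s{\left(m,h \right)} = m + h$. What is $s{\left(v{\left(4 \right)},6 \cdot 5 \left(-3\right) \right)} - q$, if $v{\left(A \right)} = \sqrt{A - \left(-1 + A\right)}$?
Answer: $3235$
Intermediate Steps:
$v{\left(A \right)} = 1$ ($v{\left(A \right)} = \sqrt{1} = 1$)
$s{\left(m,h \right)} = h + m$
$q = -3324$
$s{\left(v{\left(4 \right)},6 \cdot 5 \left(-3\right) \right)} - q = \left(6 \cdot 5 \left(-3\right) + 1\right) - -3324 = \left(30 \left(-3\right) + 1\right) + 3324 = \left(-90 + 1\right) + 3324 = -89 + 3324 = 3235$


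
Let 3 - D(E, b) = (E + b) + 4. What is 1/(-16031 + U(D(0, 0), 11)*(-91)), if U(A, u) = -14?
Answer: -1/14757 ≈ -6.7764e-5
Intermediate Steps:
D(E, b) = -1 - E - b (D(E, b) = 3 - ((E + b) + 4) = 3 - (4 + E + b) = 3 + (-4 - E - b) = -1 - E - b)
1/(-16031 + U(D(0, 0), 11)*(-91)) = 1/(-16031 - 14*(-91)) = 1/(-16031 + 1274) = 1/(-14757) = -1/14757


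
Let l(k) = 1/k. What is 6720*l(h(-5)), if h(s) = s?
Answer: -1344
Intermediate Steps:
l(k) = 1/k
6720*l(h(-5)) = 6720/(-5) = 6720*(-⅕) = -1344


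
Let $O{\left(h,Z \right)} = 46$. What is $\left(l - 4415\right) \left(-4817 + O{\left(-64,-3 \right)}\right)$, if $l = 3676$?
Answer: $3525769$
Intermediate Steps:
$\left(l - 4415\right) \left(-4817 + O{\left(-64,-3 \right)}\right) = \left(3676 - 4415\right) \left(-4817 + 46\right) = \left(-739\right) \left(-4771\right) = 3525769$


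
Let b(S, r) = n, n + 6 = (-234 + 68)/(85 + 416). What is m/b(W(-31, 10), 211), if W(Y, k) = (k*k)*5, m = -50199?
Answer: 25149699/3172 ≈ 7928.7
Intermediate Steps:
n = -3172/501 (n = -6 + (-234 + 68)/(85 + 416) = -6 - 166/501 = -3172/501 ≈ -6.3313)
W(Y, k) = 5*k² (W(Y, k) = k²*5 = 5*k²)
b(S, r) = -3172/501
m/b(W(-31, 10), 211) = -50199/(-3172/501) = -50199*(-501/3172) = 25149699/3172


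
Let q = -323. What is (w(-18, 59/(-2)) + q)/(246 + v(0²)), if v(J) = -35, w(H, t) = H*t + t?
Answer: 357/422 ≈ 0.84597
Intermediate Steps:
w(H, t) = t + H*t
(w(-18, 59/(-2)) + q)/(246 + v(0²)) = ((59/(-2))*(1 - 18) - 323)/(246 - 35) = ((59*(-½))*(-17) - 323)/211 = (-59/2*(-17) - 323)*(1/211) = (1003/2 - 323)*(1/211) = (357/2)*(1/211) = 357/422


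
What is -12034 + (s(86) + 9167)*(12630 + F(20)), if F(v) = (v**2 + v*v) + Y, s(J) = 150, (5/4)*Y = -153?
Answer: 619874376/5 ≈ 1.2397e+8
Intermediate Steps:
Y = -612/5 (Y = (4/5)*(-153) = -612/5 ≈ -122.40)
F(v) = -612/5 + 2*v**2 (F(v) = (v**2 + v*v) - 612/5 = (v**2 + v**2) - 612/5 = 2*v**2 - 612/5 = -612/5 + 2*v**2)
-12034 + (s(86) + 9167)*(12630 + F(20)) = -12034 + (150 + 9167)*(12630 + (-612/5 + 2*20**2)) = -12034 + 9317*(12630 + (-612/5 + 2*400)) = -12034 + 9317*(12630 + (-612/5 + 800)) = -12034 + 9317*(12630 + 3388/5) = -12034 + 9317*(66538/5) = -12034 + 619934546/5 = 619874376/5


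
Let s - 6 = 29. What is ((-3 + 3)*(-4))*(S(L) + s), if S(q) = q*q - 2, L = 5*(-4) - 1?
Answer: 0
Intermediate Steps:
s = 35 (s = 6 + 29 = 35)
L = -21 (L = -20 - 1 = -21)
S(q) = -2 + q**2 (S(q) = q**2 - 2 = -2 + q**2)
((-3 + 3)*(-4))*(S(L) + s) = ((-3 + 3)*(-4))*((-2 + (-21)**2) + 35) = (0*(-4))*((-2 + 441) + 35) = 0*(439 + 35) = 0*474 = 0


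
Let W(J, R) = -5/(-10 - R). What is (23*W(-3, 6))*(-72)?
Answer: -1035/2 ≈ -517.50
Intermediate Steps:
(23*W(-3, 6))*(-72) = (23*(5/(10 + 6)))*(-72) = (23*(5/16))*(-72) = (115/16)*(-72) = -1035/2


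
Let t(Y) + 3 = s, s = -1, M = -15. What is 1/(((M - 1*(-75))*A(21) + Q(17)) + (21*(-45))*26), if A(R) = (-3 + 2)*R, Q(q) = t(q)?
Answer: -1/25834 ≈ -3.8709e-5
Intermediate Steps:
t(Y) = -4 (t(Y) = -3 - 1 = -4)
Q(q) = -4
A(R) = -R
1/(((M - 1*(-75))*A(21) + Q(17)) + (21*(-45))*26) = 1/(((-15 - 1*(-75))*(-1*21) - 4) + (21*(-45))*26) = 1/(((-15 + 75)*(-21) - 4) - 945*26) = 1/((60*(-21) - 4) - 24570) = 1/((-1260 - 4) - 24570) = 1/(-1264 - 24570) = 1/(-25834) = -1/25834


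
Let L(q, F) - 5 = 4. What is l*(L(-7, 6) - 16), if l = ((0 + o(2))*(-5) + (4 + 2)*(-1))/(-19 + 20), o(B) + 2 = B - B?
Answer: -28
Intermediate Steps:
L(q, F) = 9 (L(q, F) = 5 + 4 = 9)
o(B) = -2 (o(B) = -2 + (B - B) = -2 + 0 = -2)
l = 4 (l = ((0 - 2)*(-5) + (4 + 2)*(-1))/(-19 + 20) = (-2*(-5) + 6*(-1))/1 = (10 - 6)*1 = 4*1 = 4)
l*(L(-7, 6) - 16) = 4*(9 - 16) = 4*(-7) = -28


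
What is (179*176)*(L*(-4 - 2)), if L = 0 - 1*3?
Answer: 567072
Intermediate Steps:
L = -3 (L = 0 - 3 = -3)
(179*176)*(L*(-4 - 2)) = (179*176)*(-3*(-4 - 2)) = 31504*(-3*(-6)) = 31504*18 = 567072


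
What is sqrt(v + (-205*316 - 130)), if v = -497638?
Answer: 2*I*sqrt(140637) ≈ 750.03*I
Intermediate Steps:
sqrt(v + (-205*316 - 130)) = sqrt(-497638 + (-205*316 - 130)) = sqrt(-497638 + (-64780 - 130)) = sqrt(-497638 - 64910) = sqrt(-562548) = 2*I*sqrt(140637)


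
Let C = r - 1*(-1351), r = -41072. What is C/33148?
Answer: -39721/33148 ≈ -1.1983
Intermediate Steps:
C = -39721 (C = -41072 - 1*(-1351) = -41072 + 1351 = -39721)
C/33148 = -39721/33148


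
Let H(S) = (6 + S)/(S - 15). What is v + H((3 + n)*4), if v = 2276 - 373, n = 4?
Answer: 24773/13 ≈ 1905.6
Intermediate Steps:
v = 1903
H(S) = (6 + S)/(-15 + S)
v + H((3 + n)*4) = 1903 + (6 + (3 + 4)*4)/(-15 + (3 + 4)*4) = 1903 + (6 + 7*4)/(-15 + 7*4) = 1903 + (6 + 28)/(-15 + 28) = 1903 + 34/13 = 24773/13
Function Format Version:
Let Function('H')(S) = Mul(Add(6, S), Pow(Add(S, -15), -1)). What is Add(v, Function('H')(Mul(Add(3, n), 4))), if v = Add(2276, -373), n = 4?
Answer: Rational(24773, 13) ≈ 1905.6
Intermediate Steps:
v = 1903
Function('H')(S) = Mul(Pow(Add(-15, S), -1), Add(6, S)) (Function('H')(S) = Mul(Add(6, S), Pow(Add(-15, S), -1)) = Mul(Pow(Add(-15, S), -1), Add(6, S)))
Add(v, Function('H')(Mul(Add(3, n), 4))) = Add(1903, Mul(Pow(Add(-15, Mul(Add(3, 4), 4)), -1), Add(6, Mul(Add(3, 4), 4)))) = Add(1903, Mul(Pow(Add(-15, Mul(7, 4)), -1), Add(6, Mul(7, 4)))) = Add(1903, Mul(Pow(Add(-15, 28), -1), Add(6, 28))) = Add(1903, Mul(Pow(13, -1), 34)) = Add(1903, Mul(Rational(1, 13), 34)) = Add(1903, Rational(34, 13)) = Rational(24773, 13)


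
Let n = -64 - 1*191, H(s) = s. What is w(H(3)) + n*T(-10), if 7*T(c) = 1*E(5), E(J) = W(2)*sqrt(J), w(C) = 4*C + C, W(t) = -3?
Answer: 15 + 765*sqrt(5)/7 ≈ 259.37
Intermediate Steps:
w(C) = 5*C
E(J) = -3*sqrt(J)
T(c) = -3*sqrt(5)/7 (T(c) = (1*(-3*sqrt(5)))/7 = (-3*sqrt(5))/7 = -3*sqrt(5)/7)
n = -255 (n = -64 - 191 = -255)
w(H(3)) + n*T(-10) = 5*3 - (-765)*sqrt(5)/7 = 15 + 765*sqrt(5)/7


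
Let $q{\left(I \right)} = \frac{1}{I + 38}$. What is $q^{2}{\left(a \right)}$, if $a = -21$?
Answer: $\frac{1}{289} \approx 0.0034602$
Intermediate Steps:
$q{\left(I \right)} = \frac{1}{38 + I}$
$q^{2}{\left(a \right)} = \left(\frac{1}{38 - 21}\right)^{2} = \left(\frac{1}{17}\right)^{2} = \frac{1}{289}$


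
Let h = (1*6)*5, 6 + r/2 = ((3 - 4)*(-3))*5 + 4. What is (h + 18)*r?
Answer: 1248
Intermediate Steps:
r = 26 (r = -12 + 2*(((3 - 4)*(-3))*5 + 4) = -12 + 2*(-1*(-3)*5 + 4) = -12 + 2*(3*5 + 4) = -12 + 2*(15 + 4) = -12 + 2*19 = -12 + 38 = 26)
h = 30 (h = 6*5 = 30)
(h + 18)*r = (30 + 18)*26 = 48*26 = 1248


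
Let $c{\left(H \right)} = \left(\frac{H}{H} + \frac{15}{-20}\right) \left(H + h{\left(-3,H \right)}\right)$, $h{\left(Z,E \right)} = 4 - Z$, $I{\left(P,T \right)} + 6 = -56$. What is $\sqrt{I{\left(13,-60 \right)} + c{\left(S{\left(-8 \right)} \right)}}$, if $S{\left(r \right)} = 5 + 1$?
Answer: $\frac{i \sqrt{235}}{2} \approx 7.6649 i$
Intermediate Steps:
$I{\left(P,T \right)} = -62$ ($I{\left(P,T \right)} = -6 - 56 = -62$)
$S{\left(r \right)} = 6$
$c{\left(H \right)} = \frac{7}{4} + \frac{H}{4}$ ($c{\left(H \right)} = \left(\frac{H}{H} + \frac{15}{-20}\right) \left(H + \left(4 - -3\right)\right) = \left(1 + 15 \left(- \frac{1}{20}\right)\right) \left(H + \left(4 + 3\right)\right) = \left(1 - \frac{3}{4}\right) \left(H + 7\right) = \frac{7 + H}{4} = \frac{7}{4} + \frac{H}{4}$)
$\sqrt{I{\left(13,-60 \right)} + c{\left(S{\left(-8 \right)} \right)}} = \sqrt{-62 + \left(\frac{7}{4} + \frac{1}{4} \cdot 6\right)} = \sqrt{-62 + \left(\frac{7}{4} + \frac{3}{2}\right)} = \sqrt{-62 + \frac{13}{4}} = \sqrt{- \frac{235}{4}} = \frac{i \sqrt{235}}{2}$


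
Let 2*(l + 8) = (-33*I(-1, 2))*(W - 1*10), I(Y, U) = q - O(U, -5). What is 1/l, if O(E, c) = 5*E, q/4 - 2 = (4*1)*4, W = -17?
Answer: 1/27613 ≈ 3.6215e-5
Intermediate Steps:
q = 72 (q = 8 + 4*((4*1)*4) = 8 + 4*(4*4) = 8 + 4*16 = 8 + 64 = 72)
I(Y, U) = 72 - 5*U
l = 27613 (l = -8 + ((-33*(72 - 5*2))*(-17 - 1*10))/2 = -8 + ((-33*(72 - 10))*(-17 - 10))/2 = -8 + (-33*62*(-27))/2 = -8 + (-2046*(-27))/2 = -8 + (½)*55242 = -8 + 27621 = 27613)
1/l = 1/27613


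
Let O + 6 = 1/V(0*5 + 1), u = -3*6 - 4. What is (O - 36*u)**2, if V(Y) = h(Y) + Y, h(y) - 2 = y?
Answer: 9891025/16 ≈ 6.1819e+5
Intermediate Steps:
h(y) = 2 + y
u = -22 (u = -18 - 4 = -22)
V(Y) = 2 + 2*Y (V(Y) = (2 + Y) + Y = 2 + 2*Y)
O = -23/4 (O = -6 + 1/(2 + 2*(0*5 + 1)) = -6 + 1/(2 + 2*(0 + 1)) = -6 + 1/(2 + 2*1) = -6 + 1/(2 + 2) = -6 + 1/4 = -23/4 ≈ -5.7500)
(O - 36*u)**2 = (-23/4 - 36*(-22))**2 = (-23/4 + 792)**2 = (3145/4)**2 = 9891025/16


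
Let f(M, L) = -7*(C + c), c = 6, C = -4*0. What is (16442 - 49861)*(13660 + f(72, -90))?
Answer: -455099942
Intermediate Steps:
C = 0
f(M, L) = -42 (f(M, L) = -7*(0 + 6) = -7*6 = -42)
(16442 - 49861)*(13660 + f(72, -90)) = (16442 - 49861)*(13660 - 42) = -33419*13618 = -455099942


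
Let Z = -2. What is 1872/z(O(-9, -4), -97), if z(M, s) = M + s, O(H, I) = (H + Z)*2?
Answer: -1872/119 ≈ -15.731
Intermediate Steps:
O(H, I) = -4 + 2*H (O(H, I) = (H - 2)*2 = (-2 + H)*2 = -4 + 2*H)
1872/z(O(-9, -4), -97) = 1872/((-4 + 2*(-9)) - 97) = 1872/((-4 - 18) - 97) = 1872/(-22 - 97) = 1872/(-119) = 1872*(-1/119) = -1872/119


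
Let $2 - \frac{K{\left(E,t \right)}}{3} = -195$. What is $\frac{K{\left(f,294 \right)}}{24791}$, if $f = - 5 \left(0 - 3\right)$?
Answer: $\frac{591}{24791} \approx 0.023839$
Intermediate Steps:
$f = 15$ ($f = \left(-5\right) \left(-3\right) = 15$)
$K{\left(E,t \right)} = 591$ ($K{\left(E,t \right)} = 6 - -585 = 6 + 585 = 591$)
$\frac{K{\left(f,294 \right)}}{24791} = \frac{591}{24791}$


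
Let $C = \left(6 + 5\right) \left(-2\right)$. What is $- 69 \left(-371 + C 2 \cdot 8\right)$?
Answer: $49887$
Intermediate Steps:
$C = -22$ ($C = 11 \left(-2\right) = -22$)
$- 69 \left(-371 + C 2 \cdot 8\right) = - 69 \left(-371 + \left(-22\right) 2 \cdot 8\right) = - 69 \left(-371 - 352\right) = \left(-69\right) \left(-723\right) = 49887$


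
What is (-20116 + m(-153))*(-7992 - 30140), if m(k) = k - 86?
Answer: 776176860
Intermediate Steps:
m(k) = -86 + k
(-20116 + m(-153))*(-7992 - 30140) = (-20116 + (-86 - 153))*(-7992 - 30140) = (-20116 - 239)*(-38132) = -20355*(-38132) = 776176860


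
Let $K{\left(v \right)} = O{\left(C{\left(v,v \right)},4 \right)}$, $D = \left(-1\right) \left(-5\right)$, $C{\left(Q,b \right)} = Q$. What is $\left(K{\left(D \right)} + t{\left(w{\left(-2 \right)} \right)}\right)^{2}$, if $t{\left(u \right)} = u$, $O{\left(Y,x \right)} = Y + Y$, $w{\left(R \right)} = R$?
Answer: $64$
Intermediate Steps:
$D = 5$
$O{\left(Y,x \right)} = 2 Y$
$K{\left(v \right)} = 2 v$
$\left(K{\left(D \right)} + t{\left(w{\left(-2 \right)} \right)}\right)^{2} = \left(2 \cdot 5 - 2\right)^{2} = \left(10 - 2\right)^{2} = 8^{2} = 64$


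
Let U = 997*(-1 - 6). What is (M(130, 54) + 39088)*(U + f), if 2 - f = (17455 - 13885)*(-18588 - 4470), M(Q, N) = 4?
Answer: 3217665764636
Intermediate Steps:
f = 82317062 (f = 2 - (17455 - 13885)*(-18588 - 4470) = 2 - 3570*(-23058) = 2 - 1*(-82317060) = 2 + 82317060 = 82317062)
U = -6979 (U = 997*(-7) = -6979)
(M(130, 54) + 39088)*(U + f) = (4 + 39088)*(-6979 + 82317062) = 39092*82310083 = 3217665764636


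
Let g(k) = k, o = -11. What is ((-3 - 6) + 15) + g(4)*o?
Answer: -38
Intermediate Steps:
((-3 - 6) + 15) + g(4)*o = ((-3 - 6) + 15) + 4*(-11) = (-9 + 15) - 44 = 6 - 44 = -38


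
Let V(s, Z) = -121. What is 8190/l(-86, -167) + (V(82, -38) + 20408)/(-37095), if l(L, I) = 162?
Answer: 5565214/111285 ≈ 50.009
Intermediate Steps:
8190/l(-86, -167) + (V(82, -38) + 20408)/(-37095) = 8190/162 + (-121 + 20408)/(-37095) = 8190*(1/162) + 20287*(-1/37095) = 455/9 - 20287/37095 = 5565214/111285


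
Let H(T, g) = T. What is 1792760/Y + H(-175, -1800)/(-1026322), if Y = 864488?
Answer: 230012539265/110905381642 ≈ 2.0740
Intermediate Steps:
1792760/Y + H(-175, -1800)/(-1026322) = 1792760/864488 - 175/(-1026322) = 1792760*(1/864488) - 175*(-1/1026322) = 224095/108061 + 175/1026322 = 230012539265/110905381642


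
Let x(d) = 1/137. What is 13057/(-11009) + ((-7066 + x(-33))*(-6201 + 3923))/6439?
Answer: 24265500013431/9711512287 ≈ 2498.6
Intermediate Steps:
x(d) = 1/137
13057/(-11009) + ((-7066 + x(-33))*(-6201 + 3923))/6439 = 13057/(-11009) + ((-7066 + 1/137)*(-6201 + 3923))/6439 = 13057*(-1/11009) - 968041/137*(-2278)*(1/6439) = -13057/11009 + (2205197398/137)*(1/6439) = -13057/11009 + 2205197398/882143 = 24265500013431/9711512287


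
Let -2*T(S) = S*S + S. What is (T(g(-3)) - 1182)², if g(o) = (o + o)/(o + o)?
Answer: 1399489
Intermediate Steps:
g(o) = 1 (g(o) = (2*o)/((2*o)) = (2*o)*(1/(2*o)) = 1)
T(S) = -S/2 - S²/2 (T(S) = -(S*S + S)/2 = -(S² + S)/2 = -(S + S²)/2 = -S/2 - S²/2)
(T(g(-3)) - 1182)² = (-½*1*(1 + 1) - 1182)² = (-½*1*2 - 1182)² = (-1 - 1182)² = (-1183)² = 1399489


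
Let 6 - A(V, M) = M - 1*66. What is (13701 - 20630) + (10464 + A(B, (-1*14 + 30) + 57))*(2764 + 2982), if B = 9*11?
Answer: 60113469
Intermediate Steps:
B = 99
A(V, M) = 72 - M (A(V, M) = 6 - (M - 1*66) = 6 - (M - 66) = 6 - (-66 + M) = 6 + (66 - M) = 72 - M)
(13701 - 20630) + (10464 + A(B, (-1*14 + 30) + 57))*(2764 + 2982) = (13701 - 20630) + (10464 + (72 - ((-1*14 + 30) + 57)))*(2764 + 2982) = -6929 + (10464 + (72 - ((-14 + 30) + 57)))*5746 = -6929 + (10464 + (72 - (16 + 57)))*5746 = -6929 + (10464 + (72 - 1*73))*5746 = -6929 + (10464 + (72 - 73))*5746 = -6929 + (10464 - 1)*5746 = -6929 + 10463*5746 = -6929 + 60120398 = 60113469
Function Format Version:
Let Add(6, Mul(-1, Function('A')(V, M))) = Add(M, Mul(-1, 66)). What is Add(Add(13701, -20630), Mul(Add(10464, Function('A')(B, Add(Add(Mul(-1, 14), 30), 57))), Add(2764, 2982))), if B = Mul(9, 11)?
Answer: 60113469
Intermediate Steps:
B = 99
Function('A')(V, M) = Add(72, Mul(-1, M)) (Function('A')(V, M) = Add(6, Mul(-1, Add(M, Mul(-1, 66)))) = Add(6, Mul(-1, Add(M, -66))) = Add(6, Mul(-1, Add(-66, M))) = Add(6, Add(66, Mul(-1, M))) = Add(72, Mul(-1, M)))
Add(Add(13701, -20630), Mul(Add(10464, Function('A')(B, Add(Add(Mul(-1, 14), 30), 57))), Add(2764, 2982))) = Add(Add(13701, -20630), Mul(Add(10464, Add(72, Mul(-1, Add(Add(Mul(-1, 14), 30), 57)))), Add(2764, 2982))) = Add(-6929, Mul(Add(10464, Add(72, Mul(-1, Add(Add(-14, 30), 57)))), 5746)) = Add(-6929, Mul(Add(10464, Add(72, Mul(-1, Add(16, 57)))), 5746)) = Add(-6929, Mul(Add(10464, Add(72, Mul(-1, 73))), 5746)) = Add(-6929, Mul(Add(10464, Add(72, -73)), 5746)) = Add(-6929, Mul(Add(10464, -1), 5746)) = Add(-6929, Mul(10463, 5746)) = Add(-6929, 60120398) = 60113469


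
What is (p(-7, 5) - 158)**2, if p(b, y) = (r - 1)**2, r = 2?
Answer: 24649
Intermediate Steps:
p(b, y) = 1 (p(b, y) = (2 - 1)**2 = 1**2 = 1)
(p(-7, 5) - 158)**2 = (1 - 158)**2 = (-157)**2 = 24649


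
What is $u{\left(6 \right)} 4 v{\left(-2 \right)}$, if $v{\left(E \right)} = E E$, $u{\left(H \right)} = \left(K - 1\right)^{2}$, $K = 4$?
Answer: $144$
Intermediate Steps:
$u{\left(H \right)} = 9$ ($u{\left(H \right)} = \left(4 - 1\right)^{2} = 3^{2} = 9$)
$v{\left(E \right)} = E^{2}$
$u{\left(6 \right)} 4 v{\left(-2 \right)} = 9 \cdot 4 \left(-2\right)^{2} = 36 \cdot 4 = 144$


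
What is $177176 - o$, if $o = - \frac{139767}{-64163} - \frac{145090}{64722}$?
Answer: $\frac{367884629592316}{2076378843} \approx 1.7718 \cdot 10^{5}$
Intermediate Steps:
$o = - \frac{131704948}{2076378843}$ ($o = \left(-139767\right) \left(- \frac{1}{64163}\right) - \frac{72545}{32361} = \frac{139767}{64163} - \frac{72545}{32361} = - \frac{131704948}{2076378843} \approx -0.06343$)
$177176 - o = 177176 - - \frac{131704948}{2076378843} = 177176 + \frac{131704948}{2076378843} = \frac{367884629592316}{2076378843}$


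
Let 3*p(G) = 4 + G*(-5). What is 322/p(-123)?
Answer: 966/619 ≈ 1.5606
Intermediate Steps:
p(G) = 4/3 - 5*G/3 (p(G) = (4 + G*(-5))/3 = (4 - 5*G)/3 = 4/3 - 5*G/3)
322/p(-123) = 322/(4/3 - 5/3*(-123)) = 322/(4/3 + 205) = 322/(619/3) = 322*(3/619) = 966/619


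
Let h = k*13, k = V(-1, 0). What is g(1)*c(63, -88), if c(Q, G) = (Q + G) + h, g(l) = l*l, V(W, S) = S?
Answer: -25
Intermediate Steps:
k = 0
g(l) = l²
h = 0 (h = 0*13 = 0)
c(Q, G) = G + Q (c(Q, G) = (Q + G) + 0 = (G + Q) + 0 = G + Q)
g(1)*c(63, -88) = 1²*(-88 + 63) = 1*(-25) = -25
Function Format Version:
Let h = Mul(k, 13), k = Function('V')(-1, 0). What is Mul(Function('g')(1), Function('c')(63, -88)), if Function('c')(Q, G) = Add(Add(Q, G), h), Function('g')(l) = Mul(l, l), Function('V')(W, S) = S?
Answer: -25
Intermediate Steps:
k = 0
Function('g')(l) = Pow(l, 2)
h = 0 (h = Mul(0, 13) = 0)
Function('c')(Q, G) = Add(G, Q) (Function('c')(Q, G) = Add(Add(Q, G), 0) = Add(Add(G, Q), 0) = Add(G, Q))
Mul(Function('g')(1), Function('c')(63, -88)) = Mul(Pow(1, 2), Add(-88, 63)) = Mul(1, -25) = -25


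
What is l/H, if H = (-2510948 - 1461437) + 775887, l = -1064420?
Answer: 532210/1598249 ≈ 0.33300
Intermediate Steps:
H = -3196498 (H = -3972385 + 775887 = -3196498)
l/H = -1064420/(-3196498) = -1064420*(-1/3196498) = 532210/1598249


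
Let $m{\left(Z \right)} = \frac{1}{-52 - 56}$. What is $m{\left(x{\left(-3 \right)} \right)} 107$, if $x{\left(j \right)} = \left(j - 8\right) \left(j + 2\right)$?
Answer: $- \frac{107}{108} \approx -0.99074$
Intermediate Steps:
$x{\left(j \right)} = \left(-8 + j\right) \left(2 + j\right)$
$m{\left(Z \right)} = - \frac{1}{108}$ ($m{\left(Z \right)} = \frac{1}{-108} = - \frac{1}{108}$)
$m{\left(x{\left(-3 \right)} \right)} 107 = \left(- \frac{1}{108}\right) 107 = - \frac{107}{108}$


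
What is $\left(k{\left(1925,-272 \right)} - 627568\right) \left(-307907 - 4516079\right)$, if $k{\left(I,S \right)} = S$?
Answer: $3028691370240$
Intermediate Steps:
$\left(k{\left(1925,-272 \right)} - 627568\right) \left(-307907 - 4516079\right) = \left(-272 - 627568\right) \left(-307907 - 4516079\right) = \left(-627840\right) \left(-4823986\right) = 3028691370240$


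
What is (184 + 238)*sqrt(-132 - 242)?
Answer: 422*I*sqrt(374) ≈ 8161.1*I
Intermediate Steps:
(184 + 238)*sqrt(-132 - 242) = 422*sqrt(-374) = 422*(I*sqrt(374)) = 422*I*sqrt(374)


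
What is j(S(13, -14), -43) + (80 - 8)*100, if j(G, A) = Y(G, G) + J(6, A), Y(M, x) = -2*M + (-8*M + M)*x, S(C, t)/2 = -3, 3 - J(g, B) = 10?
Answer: 6953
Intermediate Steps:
J(g, B) = -7 (J(g, B) = 3 - 1*10 = 3 - 10 = -7)
S(C, t) = -6 (S(C, t) = 2*(-3) = -6)
Y(M, x) = -2*M - 7*M*x (Y(M, x) = -2*M + (-7*M)*x = -2*M - 7*M*x)
j(G, A) = -7 - G*(2 + 7*G) (j(G, A) = -G*(2 + 7*G) - 7 = -7 - G*(2 + 7*G))
j(S(13, -14), -43) + (80 - 8)*100 = (-7 - 1*(-6)*(2 + 7*(-6))) + (80 - 8)*100 = (-7 - 1*(-6)*(2 - 42)) + 72*100 = (-7 - 1*(-6)*(-40)) + 7200 = (-7 - 240) + 7200 = -247 + 7200 = 6953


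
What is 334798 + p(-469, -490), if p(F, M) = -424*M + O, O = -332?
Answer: 542226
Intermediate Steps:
p(F, M) = -332 - 424*M (p(F, M) = -424*M - 332 = -332 - 424*M)
334798 + p(-469, -490) = 334798 + (-332 - 424*(-490)) = 334798 + (-332 + 207760) = 334798 + 207428 = 542226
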